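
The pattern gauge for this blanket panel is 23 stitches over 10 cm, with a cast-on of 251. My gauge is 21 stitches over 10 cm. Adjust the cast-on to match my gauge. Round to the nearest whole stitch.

229 stitches.

Scale factor = 21 / 23 = 0.913.
251 × 21 / 23 = 229.17 sts.
→ 229 sts.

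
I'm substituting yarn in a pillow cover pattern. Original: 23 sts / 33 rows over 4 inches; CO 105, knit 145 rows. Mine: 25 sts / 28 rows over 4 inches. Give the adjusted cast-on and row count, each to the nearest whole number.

Cast on 114 stitches; work 123 rows.

Stitches: 105 × 25/23 = 114.13 → 114.
Rows: 145 × 28/33 = 123.03 → 123.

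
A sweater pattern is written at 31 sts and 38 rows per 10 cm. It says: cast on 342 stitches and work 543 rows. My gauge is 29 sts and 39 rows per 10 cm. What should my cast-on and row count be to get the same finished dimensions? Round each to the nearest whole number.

Stitches: 342 × 29/31 = 319.94 → 320.
Rows: 543 × 39/38 = 557.29 → 557.

Cast on 320 stitches; work 557 rows.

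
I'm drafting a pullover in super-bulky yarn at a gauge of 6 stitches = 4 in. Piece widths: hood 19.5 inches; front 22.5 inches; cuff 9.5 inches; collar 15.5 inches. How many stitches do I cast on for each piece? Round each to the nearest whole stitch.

Rate = 6/4 = 1.5 sts per in.
hood: 19.5 × 1.5 = 29.25 → 29.
front: 22.5 × 1.5 = 33.75 → 34.
cuff: 9.5 × 1.5 = 14.25 → 14.
collar: 15.5 × 1.5 = 23.25 → 23.

hood 29; front 34; cuff 14; collar 23.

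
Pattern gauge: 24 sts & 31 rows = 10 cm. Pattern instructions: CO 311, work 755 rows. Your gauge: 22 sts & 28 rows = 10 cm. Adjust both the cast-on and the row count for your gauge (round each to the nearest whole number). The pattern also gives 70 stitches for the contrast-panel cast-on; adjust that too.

Stitches: 311 × 22/24 = 285.08 → 285.
Rows: 755 × 28/31 = 681.94 → 682.
contrast-panel cast-on: 70 × 22/24 = 64.17 → 64.

Cast on 285 stitches; work 682 rows; contrast-panel cast-on 64 stitches.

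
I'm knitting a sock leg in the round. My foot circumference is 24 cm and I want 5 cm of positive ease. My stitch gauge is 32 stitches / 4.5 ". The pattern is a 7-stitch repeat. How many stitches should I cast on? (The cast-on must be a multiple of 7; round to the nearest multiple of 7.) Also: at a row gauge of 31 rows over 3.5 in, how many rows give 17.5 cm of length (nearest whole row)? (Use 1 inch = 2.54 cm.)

Finished = 24 + 5 = 29 cm.
29 cm × 1/2.54 = 11.42 inches.
32/4.5 = 7.111 sts per in; 11.42 × 7.111 = 81.19 sts.
Nearest multiple of 7 → 84.
17.5 cm = 6.89 inches; × 8.857 = 61.02 → 61 rows.

Cast on 84 stitches; work 61 rows.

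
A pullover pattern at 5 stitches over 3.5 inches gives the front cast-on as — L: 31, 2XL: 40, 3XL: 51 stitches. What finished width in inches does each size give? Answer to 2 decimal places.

5/3.5 = 1.429 sts per in.
L: 31 / 1.429 = 21.700 → 21.70 in.
2XL: 40 / 1.429 = 28.000 → 28.00 in.
3XL: 51 / 1.429 = 35.700 → 35.70 in.

L 21.70 inches; 2XL 28.00 inches; 3XL 35.70 inches.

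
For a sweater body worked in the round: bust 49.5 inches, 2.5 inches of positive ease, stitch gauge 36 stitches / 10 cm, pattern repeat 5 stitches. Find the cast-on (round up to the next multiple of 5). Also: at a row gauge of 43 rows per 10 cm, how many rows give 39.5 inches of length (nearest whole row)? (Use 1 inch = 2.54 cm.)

Cast on 480 stitches; work 431 rows.

Finished = 49.5 + 2.5 = 52 inches.
52 inches × 2.54 = 132.08 cm.
36/10 = 3.6 sts per cm; 132.08 × 3.6 = 475.49 sts.
Next multiple of 5 → 480.
39.5 inches = 100.33 cm; × 4.3 = 431.42 → 431 rows.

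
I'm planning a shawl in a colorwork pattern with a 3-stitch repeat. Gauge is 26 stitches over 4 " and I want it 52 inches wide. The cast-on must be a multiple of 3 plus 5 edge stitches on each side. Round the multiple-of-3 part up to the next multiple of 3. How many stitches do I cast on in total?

26 / 4 = 6.5 sts per inch.
52 × 6.5 = 338.00 sts.
Less 10 edge sts → 328.00 for the repeat.
Next multiple of 3: 330.
Add back 10 edge sts → 340.

CO 340 sts.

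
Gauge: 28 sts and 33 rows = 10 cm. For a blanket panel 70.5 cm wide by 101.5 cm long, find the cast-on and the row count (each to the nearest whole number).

Stitch gauge = 28/10 = 2.8 sts/cm; 70.5 × 2.8 = 197.40 → 197 sts.
Row gauge = 33/10 = 3.3 rows/cm; 101.5 × 3.3 = 334.95 → 335 rows.

Cast on 197 stitches and work 335 rows.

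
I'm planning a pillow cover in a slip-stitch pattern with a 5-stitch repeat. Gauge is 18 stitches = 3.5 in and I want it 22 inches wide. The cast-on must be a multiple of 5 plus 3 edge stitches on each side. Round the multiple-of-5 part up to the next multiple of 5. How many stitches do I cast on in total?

18 / 3.5 = 5.143 sts per inch.
22 × 5.143 = 113.14 sts.
Less 6 edge sts → 107.14 for the repeat.
Next multiple of 5: 110.
Add back 6 edge sts → 116.

Cast on 116 stitches.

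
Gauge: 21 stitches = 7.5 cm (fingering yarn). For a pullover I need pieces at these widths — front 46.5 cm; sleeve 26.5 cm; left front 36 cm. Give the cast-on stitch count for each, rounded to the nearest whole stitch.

Rate = 21/7.5 = 2.8 sts per cm.
front: 46.5 × 2.8 = 130.20 → 130.
sleeve: 26.5 × 2.8 = 74.20 → 74.
left front: 36 × 2.8 = 100.80 → 101.

front 130; sleeve 74; left front 101.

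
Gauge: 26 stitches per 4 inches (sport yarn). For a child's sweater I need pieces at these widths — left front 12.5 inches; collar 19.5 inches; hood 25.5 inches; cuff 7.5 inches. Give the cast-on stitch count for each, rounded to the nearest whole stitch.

left front 81; collar 127; hood 166; cuff 49.

Rate = 26/4 = 6.5 sts per in.
left front: 12.5 × 6.5 = 81.25 → 81.
collar: 19.5 × 6.5 = 126.75 → 127.
hood: 25.5 × 6.5 = 165.75 → 166.
cuff: 7.5 × 6.5 = 48.75 → 49.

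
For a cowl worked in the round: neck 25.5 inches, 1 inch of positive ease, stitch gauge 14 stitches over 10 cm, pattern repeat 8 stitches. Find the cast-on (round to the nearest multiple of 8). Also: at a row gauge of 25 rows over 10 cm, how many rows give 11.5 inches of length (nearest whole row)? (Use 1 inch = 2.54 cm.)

Cast on 96 stitches; work 73 rows.

Finished = 25.5 + 1 = 26.5 inches.
26.5 inches × 2.54 = 67.31 cm.
14/10 = 1.4 sts per cm; 67.31 × 1.4 = 94.23 sts.
Nearest multiple of 8 → 96.
11.5 inches = 29.21 cm; × 2.5 = 73.03 → 73 rows.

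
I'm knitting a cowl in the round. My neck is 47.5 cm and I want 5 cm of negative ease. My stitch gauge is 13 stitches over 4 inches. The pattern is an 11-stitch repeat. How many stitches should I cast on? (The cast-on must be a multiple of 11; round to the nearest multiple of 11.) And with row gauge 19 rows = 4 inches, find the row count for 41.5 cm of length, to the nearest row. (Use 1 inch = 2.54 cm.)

Cast on 55 stitches; work 78 rows.

Finished = 47.5 − 5 = 42.5 cm.
42.5 cm × 1/2.54 = 16.73 inches.
13/4 = 3.25 sts per in; 16.73 × 3.25 = 54.38 sts.
Nearest multiple of 11 → 55.
41.5 cm = 16.34 inches; × 4.75 = 77.61 → 78 rows.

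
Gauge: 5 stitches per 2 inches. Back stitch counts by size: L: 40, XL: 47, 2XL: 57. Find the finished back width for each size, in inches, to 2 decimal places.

5/2 = 2.5 sts per in.
L: 40 / 2.5 = 16.000 → 16.00 in.
XL: 47 / 2.5 = 18.800 → 18.80 in.
2XL: 57 / 2.5 = 22.800 → 22.80 in.

L 16.00 inches; XL 18.80 inches; 2XL 22.80 inches.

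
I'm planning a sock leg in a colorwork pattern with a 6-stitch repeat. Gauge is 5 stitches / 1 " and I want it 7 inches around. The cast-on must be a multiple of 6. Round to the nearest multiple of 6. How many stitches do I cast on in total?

CO 36 sts.

5 / 1 = 5 sts per inch.
7 × 5 = 35.00 sts.
Nearest multiple of 6: 36.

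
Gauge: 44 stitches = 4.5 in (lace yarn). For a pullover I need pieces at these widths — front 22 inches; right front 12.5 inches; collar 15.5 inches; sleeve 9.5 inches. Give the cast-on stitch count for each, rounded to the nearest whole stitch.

front 215; right front 122; collar 152; sleeve 93.

Rate = 44/4.5 = 9.778 sts per in.
front: 22 × 9.778 = 215.11 → 215.
right front: 12.5 × 9.778 = 122.22 → 122.
collar: 15.5 × 9.778 = 151.56 → 152.
sleeve: 9.5 × 9.778 = 92.89 → 93.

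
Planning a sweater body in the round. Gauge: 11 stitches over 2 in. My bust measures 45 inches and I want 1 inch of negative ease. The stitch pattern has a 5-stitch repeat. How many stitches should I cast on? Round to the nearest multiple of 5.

240 stitches.

Finished = 45 − 1 = 44 inches.
11 / 2 = 5.5 sts/in.
44 × 5.5 = 242.00 sts.
Nearest multiple of 5: 240.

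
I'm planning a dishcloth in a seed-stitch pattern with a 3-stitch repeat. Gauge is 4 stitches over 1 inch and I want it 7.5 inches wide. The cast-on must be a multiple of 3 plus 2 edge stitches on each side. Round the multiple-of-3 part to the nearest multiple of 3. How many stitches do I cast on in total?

Cast on 31 stitches.

4 / 1 = 4 sts per inch.
7.5 × 4 = 30.00 sts.
Less 4 edge sts → 26.00 for the repeat.
Nearest multiple of 3: 27.
Add back 4 edge sts → 31.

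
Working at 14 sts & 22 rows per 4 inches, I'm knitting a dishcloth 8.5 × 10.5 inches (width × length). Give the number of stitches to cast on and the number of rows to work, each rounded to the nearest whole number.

Stitch gauge = 14/4 = 3.5 sts/in; 8.5 × 3.5 = 29.75 → 30 sts.
Row gauge = 22/4 = 5.5 rows/in; 10.5 × 5.5 = 57.75 → 58 rows.

Cast on 30 stitches and work 58 rows.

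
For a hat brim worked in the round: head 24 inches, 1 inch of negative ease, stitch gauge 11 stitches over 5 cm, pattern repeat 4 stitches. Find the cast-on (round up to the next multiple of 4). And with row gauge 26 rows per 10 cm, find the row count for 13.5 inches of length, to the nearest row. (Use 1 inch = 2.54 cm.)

Finished = 24 − 1 = 23 inches.
23 inches × 2.54 = 58.42 cm.
11/5 = 2.2 sts per cm; 58.42 × 2.2 = 128.52 sts.
Next multiple of 4 → 132.
13.5 inches = 34.29 cm; × 2.6 = 89.15 → 89 rows.

Cast on 132 stitches; work 89 rows.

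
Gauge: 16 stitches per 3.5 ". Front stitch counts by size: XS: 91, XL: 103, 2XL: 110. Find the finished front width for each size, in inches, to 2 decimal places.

16/3.5 = 4.571 sts per in.
XS: 91 / 4.571 = 19.906 → 19.91 in.
XL: 103 / 4.571 = 22.531 → 22.53 in.
2XL: 110 / 4.571 = 24.062 → 24.06 in.

XS 19.91 inches; XL 22.53 inches; 2XL 24.06 inches.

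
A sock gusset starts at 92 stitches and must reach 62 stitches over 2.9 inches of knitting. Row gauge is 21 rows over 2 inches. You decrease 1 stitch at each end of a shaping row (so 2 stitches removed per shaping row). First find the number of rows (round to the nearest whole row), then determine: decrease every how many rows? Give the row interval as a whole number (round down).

Rows = 2.9 × 10.5 = 30.4 → 30 rows.
Stitches to remove: 30 → 15 shaping rows (at 2 st each).
30 / 15 = 2.00 → every 2 rows.

Decrease every 2nd row.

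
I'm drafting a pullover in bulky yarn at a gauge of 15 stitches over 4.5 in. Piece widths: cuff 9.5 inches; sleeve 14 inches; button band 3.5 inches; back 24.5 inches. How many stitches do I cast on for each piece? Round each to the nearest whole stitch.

Rate = 15/4.5 = 3.333 sts per in.
cuff: 9.5 × 3.333 = 31.67 → 32.
sleeve: 14 × 3.333 = 46.67 → 47.
button band: 3.5 × 3.333 = 11.67 → 12.
back: 24.5 × 3.333 = 81.67 → 82.

cuff 32; sleeve 47; button band 12; back 82.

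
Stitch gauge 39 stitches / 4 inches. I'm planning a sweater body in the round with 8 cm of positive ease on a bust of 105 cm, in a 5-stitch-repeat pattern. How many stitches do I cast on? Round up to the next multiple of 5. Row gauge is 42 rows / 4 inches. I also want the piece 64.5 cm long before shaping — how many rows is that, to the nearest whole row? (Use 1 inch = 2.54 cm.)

Finished = 105 + 8 = 113 cm.
113 cm × 1/2.54 = 44.49 inches.
39/4 = 9.75 sts per in; 44.49 × 9.75 = 433.76 sts.
Next multiple of 5 → 435.
64.5 cm = 25.39 inches; × 10.5 = 266.63 → 267 rows.

Cast on 435 stitches; work 267 rows.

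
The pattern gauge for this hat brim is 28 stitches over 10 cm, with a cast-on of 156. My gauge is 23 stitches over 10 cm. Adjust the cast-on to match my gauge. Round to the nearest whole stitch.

CO 128 sts.

Scale factor = 23 / 28 = 0.821.
156 × 23 / 28 = 128.14 sts.
→ 128 sts.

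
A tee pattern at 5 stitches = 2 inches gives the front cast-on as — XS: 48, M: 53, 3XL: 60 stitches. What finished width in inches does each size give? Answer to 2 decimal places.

5/2 = 2.5 sts per in.
XS: 48 / 2.5 = 19.200 → 19.20 in.
M: 53 / 2.5 = 21.200 → 21.20 in.
3XL: 60 / 2.5 = 24.000 → 24.00 in.

XS 19.20 inches; M 21.20 inches; 3XL 24.00 inches.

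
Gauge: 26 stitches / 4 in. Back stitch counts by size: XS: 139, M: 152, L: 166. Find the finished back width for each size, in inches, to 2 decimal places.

XS 21.38 inches; M 23.38 inches; L 25.54 inches.

26/4 = 6.5 sts per in.
XS: 139 / 6.5 = 21.385 → 21.38 in.
M: 152 / 6.5 = 23.385 → 23.38 in.
L: 166 / 6.5 = 25.538 → 25.54 in.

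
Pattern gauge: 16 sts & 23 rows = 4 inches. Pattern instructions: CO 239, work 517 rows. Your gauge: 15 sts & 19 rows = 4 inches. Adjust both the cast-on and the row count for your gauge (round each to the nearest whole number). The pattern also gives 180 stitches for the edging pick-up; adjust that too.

Cast on 224 stitches; work 427 rows; edging pick-up 169 stitches.

Stitches: 239 × 15/16 = 224.06 → 224.
Rows: 517 × 19/23 = 427.09 → 427.
edging pick-up: 180 × 15/16 = 168.75 → 169.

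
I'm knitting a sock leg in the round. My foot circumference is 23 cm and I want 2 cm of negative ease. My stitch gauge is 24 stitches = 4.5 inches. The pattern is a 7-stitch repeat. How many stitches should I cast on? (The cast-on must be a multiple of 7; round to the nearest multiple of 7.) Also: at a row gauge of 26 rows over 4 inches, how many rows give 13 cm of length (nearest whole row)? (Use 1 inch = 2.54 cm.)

Cast on 42 stitches; work 33 rows.

Finished = 23 − 2 = 21 cm.
21 cm × 1/2.54 = 8.27 inches.
24/4.5 = 5.333 sts per in; 8.27 × 5.333 = 44.09 sts.
Nearest multiple of 7 → 42.
13 cm = 5.12 inches; × 6.5 = 33.27 → 33 rows.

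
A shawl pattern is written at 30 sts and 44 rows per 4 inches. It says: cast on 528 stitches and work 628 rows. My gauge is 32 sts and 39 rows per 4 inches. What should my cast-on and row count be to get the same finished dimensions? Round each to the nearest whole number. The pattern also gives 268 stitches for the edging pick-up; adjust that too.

Stitches: 528 × 32/30 = 563.20 → 563.
Rows: 628 × 39/44 = 556.64 → 557.
edging pick-up: 268 × 32/30 = 285.87 → 286.

Cast on 563 stitches; work 557 rows; edging pick-up 286 stitches.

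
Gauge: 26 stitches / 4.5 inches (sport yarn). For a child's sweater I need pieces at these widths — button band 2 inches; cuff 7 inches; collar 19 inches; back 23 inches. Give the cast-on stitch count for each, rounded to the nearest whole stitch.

Rate = 26/4.5 = 5.778 sts per in.
button band: 2 × 5.778 = 11.56 → 12.
cuff: 7 × 5.778 = 40.44 → 40.
collar: 19 × 5.778 = 109.78 → 110.
back: 23 × 5.778 = 132.89 → 133.

button band 12; cuff 40; collar 110; back 133.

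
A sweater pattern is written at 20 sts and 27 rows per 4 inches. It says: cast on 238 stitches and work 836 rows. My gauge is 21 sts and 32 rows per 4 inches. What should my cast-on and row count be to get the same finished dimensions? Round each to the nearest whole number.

Cast on 250 stitches; work 991 rows.

Stitches: 238 × 21/20 = 249.90 → 250.
Rows: 836 × 32/27 = 990.81 → 991.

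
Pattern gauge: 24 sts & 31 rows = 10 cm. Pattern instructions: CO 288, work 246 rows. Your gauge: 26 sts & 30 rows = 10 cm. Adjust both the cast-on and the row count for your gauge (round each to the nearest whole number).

Cast on 312 stitches; work 238 rows.

Stitches: 288 × 26/24 = 312.00 → 312.
Rows: 246 × 30/31 = 238.06 → 238.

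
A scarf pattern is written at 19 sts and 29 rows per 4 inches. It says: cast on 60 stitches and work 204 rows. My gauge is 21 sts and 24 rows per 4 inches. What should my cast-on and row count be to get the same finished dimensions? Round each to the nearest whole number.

Stitches: 60 × 21/19 = 66.32 → 66.
Rows: 204 × 24/29 = 168.83 → 169.

Cast on 66 stitches; work 169 rows.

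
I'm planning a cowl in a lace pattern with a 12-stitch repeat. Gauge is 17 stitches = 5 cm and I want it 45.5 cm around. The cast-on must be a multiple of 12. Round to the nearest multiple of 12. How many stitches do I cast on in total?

17 / 5 = 3.4 sts per cm.
45.5 × 3.4 = 154.70 sts.
Nearest multiple of 12: 156.

Cast on 156 stitches.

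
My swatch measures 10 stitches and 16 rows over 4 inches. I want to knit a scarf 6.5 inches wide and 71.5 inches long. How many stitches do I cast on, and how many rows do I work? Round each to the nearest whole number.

Cast on 16 stitches and work 286 rows.

Stitch gauge = 10/4 = 2.5 sts/in; 6.5 × 2.5 = 16.25 → 16 sts.
Row gauge = 16/4 = 4 rows/in; 71.5 × 4 = 286.00 → 286 rows.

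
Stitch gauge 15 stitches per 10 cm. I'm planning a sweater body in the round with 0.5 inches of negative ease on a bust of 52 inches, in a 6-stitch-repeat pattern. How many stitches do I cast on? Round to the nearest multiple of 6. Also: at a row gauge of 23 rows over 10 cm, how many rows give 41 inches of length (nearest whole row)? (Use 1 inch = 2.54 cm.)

Cast on 198 stitches; work 240 rows.

Finished = 52 − 0.5 = 51.5 inches.
51.5 inches × 2.54 = 130.81 cm.
15/10 = 1.5 sts per cm; 130.81 × 1.5 = 196.22 sts.
Nearest multiple of 6 → 198.
41 inches = 104.14 cm; × 2.3 = 239.52 → 240 rows.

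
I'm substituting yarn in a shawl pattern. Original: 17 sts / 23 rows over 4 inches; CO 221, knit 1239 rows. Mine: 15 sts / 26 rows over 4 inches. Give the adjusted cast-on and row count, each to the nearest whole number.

Stitches: 221 × 15/17 = 195.00 → 195.
Rows: 1239 × 26/23 = 1400.61 → 1401.

Cast on 195 stitches; work 1401 rows.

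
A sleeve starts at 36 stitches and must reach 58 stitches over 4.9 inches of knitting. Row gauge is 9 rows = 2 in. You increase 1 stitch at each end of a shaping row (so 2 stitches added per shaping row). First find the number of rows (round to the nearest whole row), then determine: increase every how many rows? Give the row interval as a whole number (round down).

Rows = 4.9 × 4.5 = 22.1 → 22 rows.
Stitches to add: 22 → 11 shaping rows (at 2 st each).
22 / 11 = 2.00 → every 2 rows.

Increase every 2nd row.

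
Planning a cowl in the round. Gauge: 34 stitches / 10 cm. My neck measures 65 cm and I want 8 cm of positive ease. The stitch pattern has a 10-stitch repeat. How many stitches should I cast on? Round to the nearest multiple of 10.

Finished = 65 + 8 = 73 cm.
34 / 10 = 3.4 sts/cm.
73 × 3.4 = 248.20 sts.
Nearest multiple of 10: 250.

Cast on 250 stitches.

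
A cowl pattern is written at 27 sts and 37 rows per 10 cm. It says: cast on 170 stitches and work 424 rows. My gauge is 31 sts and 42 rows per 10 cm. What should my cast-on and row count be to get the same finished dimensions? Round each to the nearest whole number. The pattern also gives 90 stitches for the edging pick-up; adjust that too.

Cast on 195 stitches; work 481 rows; edging pick-up 103 stitches.

Stitches: 170 × 31/27 = 195.19 → 195.
Rows: 424 × 42/37 = 481.30 → 481.
edging pick-up: 90 × 31/27 = 103.33 → 103.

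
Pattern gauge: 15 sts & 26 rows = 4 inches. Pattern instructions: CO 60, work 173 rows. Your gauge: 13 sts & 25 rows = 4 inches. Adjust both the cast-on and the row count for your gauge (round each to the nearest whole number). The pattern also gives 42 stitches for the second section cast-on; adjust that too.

Stitches: 60 × 13/15 = 52.00 → 52.
Rows: 173 × 25/26 = 166.35 → 166.
second section cast-on: 42 × 13/15 = 36.40 → 36.

Cast on 52 stitches; work 166 rows; second section cast-on 36 stitches.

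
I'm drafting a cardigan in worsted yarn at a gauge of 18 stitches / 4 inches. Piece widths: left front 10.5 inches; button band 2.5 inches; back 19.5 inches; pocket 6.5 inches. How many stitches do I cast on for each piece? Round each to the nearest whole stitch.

Rate = 18/4 = 4.5 sts per in.
left front: 10.5 × 4.5 = 47.25 → 47.
button band: 2.5 × 4.5 = 11.25 → 11.
back: 19.5 × 4.5 = 87.75 → 88.
pocket: 6.5 × 4.5 = 29.25 → 29.

left front 47; button band 11; back 88; pocket 29.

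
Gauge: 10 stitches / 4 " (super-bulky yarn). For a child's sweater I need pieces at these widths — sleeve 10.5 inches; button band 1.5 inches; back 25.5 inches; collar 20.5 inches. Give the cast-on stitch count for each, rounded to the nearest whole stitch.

sleeve 26; button band 4; back 64; collar 51.

Rate = 10/4 = 2.5 sts per in.
sleeve: 10.5 × 2.5 = 26.25 → 26.
button band: 1.5 × 2.5 = 3.75 → 4.
back: 25.5 × 2.5 = 63.75 → 64.
collar: 20.5 × 2.5 = 51.25 → 51.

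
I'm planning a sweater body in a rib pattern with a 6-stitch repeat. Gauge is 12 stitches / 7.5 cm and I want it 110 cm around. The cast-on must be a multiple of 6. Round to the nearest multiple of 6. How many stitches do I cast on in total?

12 / 7.5 = 1.6 sts per cm.
110 × 1.6 = 176.00 sts.
Nearest multiple of 6: 174.

Cast on 174 stitches.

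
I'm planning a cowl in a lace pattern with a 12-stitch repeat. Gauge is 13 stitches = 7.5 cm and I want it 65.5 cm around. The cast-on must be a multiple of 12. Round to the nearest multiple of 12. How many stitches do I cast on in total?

CO 108 sts.

13 / 7.5 = 1.733 sts per cm.
65.5 × 1.733 = 113.53 sts.
Nearest multiple of 12: 108.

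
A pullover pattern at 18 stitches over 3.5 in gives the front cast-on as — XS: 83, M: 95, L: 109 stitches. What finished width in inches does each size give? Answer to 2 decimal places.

18/3.5 = 5.143 sts per in.
XS: 83 / 5.143 = 16.139 → 16.14 in.
M: 95 / 5.143 = 18.472 → 18.47 in.
L: 109 / 5.143 = 21.194 → 21.19 in.

XS 16.14 inches; M 18.47 inches; L 21.19 inches.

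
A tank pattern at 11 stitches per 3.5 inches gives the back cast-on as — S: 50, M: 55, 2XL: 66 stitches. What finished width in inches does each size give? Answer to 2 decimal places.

S 15.91 inches; M 17.50 inches; 2XL 21.00 inches.

11/3.5 = 3.143 sts per in.
S: 50 / 3.143 = 15.909 → 15.91 in.
M: 55 / 3.143 = 17.500 → 17.50 in.
2XL: 66 / 3.143 = 21.000 → 21.00 in.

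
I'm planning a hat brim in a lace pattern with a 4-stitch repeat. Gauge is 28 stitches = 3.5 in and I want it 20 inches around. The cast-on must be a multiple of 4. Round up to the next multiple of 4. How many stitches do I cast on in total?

CO 160 sts.

28 / 3.5 = 8 sts per inch.
20 × 8 = 160.00 sts.
Next multiple of 4: 160.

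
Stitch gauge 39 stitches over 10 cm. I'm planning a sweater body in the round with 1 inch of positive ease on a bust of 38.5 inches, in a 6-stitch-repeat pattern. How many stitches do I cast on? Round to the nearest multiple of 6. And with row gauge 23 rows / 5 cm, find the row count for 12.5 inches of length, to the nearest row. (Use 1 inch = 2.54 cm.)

Finished = 38.5 + 1 = 39.5 inches.
39.5 inches × 2.54 = 100.33 cm.
39/10 = 3.9 sts per cm; 100.33 × 3.9 = 391.29 sts.
Nearest multiple of 6 → 390.
12.5 inches = 31.75 cm; × 4.6 = 146.05 → 146 rows.

Cast on 390 stitches; work 146 rows.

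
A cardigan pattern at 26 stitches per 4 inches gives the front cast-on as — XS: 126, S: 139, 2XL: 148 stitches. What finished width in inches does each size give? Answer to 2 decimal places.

XS 19.38 inches; S 21.38 inches; 2XL 22.77 inches.

26/4 = 6.5 sts per in.
XS: 126 / 6.5 = 19.385 → 19.38 in.
S: 139 / 6.5 = 21.385 → 21.38 in.
2XL: 148 / 6.5 = 22.769 → 22.77 in.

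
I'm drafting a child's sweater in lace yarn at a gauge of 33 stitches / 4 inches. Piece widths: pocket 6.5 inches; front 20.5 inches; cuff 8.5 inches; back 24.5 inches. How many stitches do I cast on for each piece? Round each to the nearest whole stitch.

pocket 54; front 169; cuff 70; back 202.

Rate = 33/4 = 8.25 sts per in.
pocket: 6.5 × 8.25 = 53.62 → 54.
front: 20.5 × 8.25 = 169.12 → 169.
cuff: 8.5 × 8.25 = 70.12 → 70.
back: 24.5 × 8.25 = 202.12 → 202.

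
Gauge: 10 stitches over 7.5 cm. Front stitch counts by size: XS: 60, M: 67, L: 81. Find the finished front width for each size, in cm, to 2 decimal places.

XS 45.00 cm; M 50.25 cm; L 60.75 cm.

10/7.5 = 1.333 sts per cm.
XS: 60 / 1.333 = 45.000 → 45.00 cm.
M: 67 / 1.333 = 50.250 → 50.25 cm.
L: 81 / 1.333 = 60.750 → 60.75 cm.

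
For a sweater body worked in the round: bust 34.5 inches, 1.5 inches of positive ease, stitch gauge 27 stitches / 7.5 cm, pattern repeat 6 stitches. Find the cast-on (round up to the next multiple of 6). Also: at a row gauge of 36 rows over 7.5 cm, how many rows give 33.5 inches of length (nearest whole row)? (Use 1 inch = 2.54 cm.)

Cast on 330 stitches; work 408 rows.

Finished = 34.5 + 1.5 = 36 inches.
36 inches × 2.54 = 91.44 cm.
27/7.5 = 3.6 sts per cm; 91.44 × 3.6 = 329.18 sts.
Next multiple of 6 → 330.
33.5 inches = 85.09 cm; × 4.8 = 408.43 → 408 rows.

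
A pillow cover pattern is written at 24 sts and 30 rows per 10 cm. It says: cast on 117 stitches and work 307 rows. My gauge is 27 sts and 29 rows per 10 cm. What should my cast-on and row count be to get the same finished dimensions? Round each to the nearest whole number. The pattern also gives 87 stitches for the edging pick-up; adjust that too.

Stitches: 117 × 27/24 = 131.62 → 132.
Rows: 307 × 29/30 = 296.77 → 297.
edging pick-up: 87 × 27/24 = 97.88 → 98.

Cast on 132 stitches; work 297 rows; edging pick-up 98 stitches.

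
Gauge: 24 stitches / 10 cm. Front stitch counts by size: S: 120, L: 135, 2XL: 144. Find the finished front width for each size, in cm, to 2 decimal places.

S 50.00 cm; L 56.25 cm; 2XL 60.00 cm.

24/10 = 2.4 sts per cm.
S: 120 / 2.4 = 50.000 → 50.00 cm.
L: 135 / 2.4 = 56.250 → 56.25 cm.
2XL: 144 / 2.4 = 60.000 → 60.00 cm.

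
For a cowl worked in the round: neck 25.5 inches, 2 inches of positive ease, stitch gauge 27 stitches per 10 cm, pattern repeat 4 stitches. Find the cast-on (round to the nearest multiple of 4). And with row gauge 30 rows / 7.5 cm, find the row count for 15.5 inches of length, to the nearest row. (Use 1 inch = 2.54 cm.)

Cast on 188 stitches; work 157 rows.

Finished = 25.5 + 2 = 27.5 inches.
27.5 inches × 2.54 = 69.85 cm.
27/10 = 2.7 sts per cm; 69.85 × 2.7 = 188.59 sts.
Nearest multiple of 4 → 188.
15.5 inches = 39.37 cm; × 4 = 157.48 → 157 rows.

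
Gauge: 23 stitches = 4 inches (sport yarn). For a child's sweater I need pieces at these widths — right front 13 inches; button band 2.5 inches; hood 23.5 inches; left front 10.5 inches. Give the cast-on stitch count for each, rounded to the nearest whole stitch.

right front 75; button band 14; hood 135; left front 60.

Rate = 23/4 = 5.75 sts per in.
right front: 13 × 5.75 = 74.75 → 75.
button band: 2.5 × 5.75 = 14.38 → 14.
hood: 23.5 × 5.75 = 135.12 → 135.
left front: 10.5 × 5.75 = 60.38 → 60.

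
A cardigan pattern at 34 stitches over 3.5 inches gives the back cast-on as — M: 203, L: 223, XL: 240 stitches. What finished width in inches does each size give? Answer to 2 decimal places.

M 20.90 inches; L 22.96 inches; XL 24.71 inches.

34/3.5 = 9.714 sts per in.
M: 203 / 9.714 = 20.897 → 20.90 in.
L: 223 / 9.714 = 22.956 → 22.96 in.
XL: 240 / 9.714 = 24.706 → 24.71 in.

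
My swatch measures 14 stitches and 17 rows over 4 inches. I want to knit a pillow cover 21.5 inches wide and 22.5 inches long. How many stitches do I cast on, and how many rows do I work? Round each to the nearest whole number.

Stitch gauge = 14/4 = 3.5 sts/in; 21.5 × 3.5 = 75.25 → 75 sts.
Row gauge = 17/4 = 4.25 rows/in; 22.5 × 4.25 = 95.62 → 96 rows.

Cast on 75 stitches and work 96 rows.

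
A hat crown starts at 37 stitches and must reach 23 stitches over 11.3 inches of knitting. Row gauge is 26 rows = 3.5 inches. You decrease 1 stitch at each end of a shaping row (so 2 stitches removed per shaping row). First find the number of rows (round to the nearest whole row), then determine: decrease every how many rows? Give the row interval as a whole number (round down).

Decrease every 12th row.

Rows = 11.3 × 7.429 = 83.9 → 84 rows.
Stitches to remove: 14 → 7 shaping rows (at 2 st each).
84 / 7 = 12.00 → every 12 rows.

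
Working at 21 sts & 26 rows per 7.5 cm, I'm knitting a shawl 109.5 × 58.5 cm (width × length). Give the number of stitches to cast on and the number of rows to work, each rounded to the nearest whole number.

Cast on 307 stitches and work 203 rows.

Stitch gauge = 21/7.5 = 2.8 sts/cm; 109.5 × 2.8 = 306.60 → 307 sts.
Row gauge = 26/7.5 = 3.467 rows/cm; 58.5 × 3.467 = 202.80 → 203 rows.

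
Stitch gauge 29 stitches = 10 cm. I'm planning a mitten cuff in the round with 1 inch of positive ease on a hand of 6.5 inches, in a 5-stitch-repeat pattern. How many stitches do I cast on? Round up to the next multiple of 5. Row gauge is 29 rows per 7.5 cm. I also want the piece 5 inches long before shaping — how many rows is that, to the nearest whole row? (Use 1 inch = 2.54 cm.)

Cast on 60 stitches; work 49 rows.

Finished = 6.5 + 1 = 7.5 inches.
7.5 inches × 2.54 = 19.05 cm.
29/10 = 2.9 sts per cm; 19.05 × 2.9 = 55.24 sts.
Next multiple of 5 → 60.
5 inches = 12.70 cm; × 3.867 = 49.11 → 49 rows.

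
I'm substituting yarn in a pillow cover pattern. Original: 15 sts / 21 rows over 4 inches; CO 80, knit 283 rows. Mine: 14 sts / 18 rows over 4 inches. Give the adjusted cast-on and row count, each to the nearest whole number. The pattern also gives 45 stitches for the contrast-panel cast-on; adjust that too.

Cast on 75 stitches; work 243 rows; contrast-panel cast-on 42 stitches.

Stitches: 80 × 14/15 = 74.67 → 75.
Rows: 283 × 18/21 = 242.57 → 243.
contrast-panel cast-on: 45 × 14/15 = 42.00 → 42.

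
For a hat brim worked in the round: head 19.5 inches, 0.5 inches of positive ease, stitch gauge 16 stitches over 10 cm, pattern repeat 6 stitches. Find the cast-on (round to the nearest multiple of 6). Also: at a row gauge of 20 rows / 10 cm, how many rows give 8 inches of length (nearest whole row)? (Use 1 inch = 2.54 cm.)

Finished = 19.5 + 0.5 = 20 inches.
20 inches × 2.54 = 50.80 cm.
16/10 = 1.6 sts per cm; 50.80 × 1.6 = 81.28 sts.
Nearest multiple of 6 → 84.
8 inches = 20.32 cm; × 2 = 40.64 → 41 rows.

Cast on 84 stitches; work 41 rows.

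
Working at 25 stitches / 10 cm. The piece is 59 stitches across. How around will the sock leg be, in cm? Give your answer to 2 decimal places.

25 stitches / 10 cm = 2.5 stitches per cm.
59 / 2.5 = 23.600 cm.

23.60 cm.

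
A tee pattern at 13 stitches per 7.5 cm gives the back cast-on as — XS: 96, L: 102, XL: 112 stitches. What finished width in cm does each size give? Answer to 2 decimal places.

XS 55.38 cm; L 58.85 cm; XL 64.62 cm.

13/7.5 = 1.733 sts per cm.
XS: 96 / 1.733 = 55.385 → 55.38 cm.
L: 102 / 1.733 = 58.846 → 58.85 cm.
XL: 112 / 1.733 = 64.615 → 64.62 cm.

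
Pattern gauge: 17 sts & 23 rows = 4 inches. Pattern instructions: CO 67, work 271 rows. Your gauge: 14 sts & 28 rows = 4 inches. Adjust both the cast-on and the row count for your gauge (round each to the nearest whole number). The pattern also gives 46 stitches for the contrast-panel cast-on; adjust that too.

Cast on 55 stitches; work 330 rows; contrast-panel cast-on 38 stitches.

Stitches: 67 × 14/17 = 55.18 → 55.
Rows: 271 × 28/23 = 329.91 → 330.
contrast-panel cast-on: 46 × 14/17 = 37.88 → 38.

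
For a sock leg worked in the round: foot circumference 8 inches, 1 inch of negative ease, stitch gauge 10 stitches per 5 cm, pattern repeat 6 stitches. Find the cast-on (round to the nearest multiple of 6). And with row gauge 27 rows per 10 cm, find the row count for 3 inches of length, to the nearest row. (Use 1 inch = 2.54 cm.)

Finished = 8 − 1 = 7 inches.
7 inches × 2.54 = 17.78 cm.
10/5 = 2 sts per cm; 17.78 × 2 = 35.56 sts.
Nearest multiple of 6 → 36.
3 inches = 7.62 cm; × 2.7 = 20.57 → 21 rows.

Cast on 36 stitches; work 21 rows.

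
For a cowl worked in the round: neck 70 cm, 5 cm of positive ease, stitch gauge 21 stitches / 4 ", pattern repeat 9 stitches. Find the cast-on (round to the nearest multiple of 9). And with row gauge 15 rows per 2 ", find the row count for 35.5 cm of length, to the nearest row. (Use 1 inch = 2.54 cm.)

Cast on 153 stitches; work 105 rows.

Finished = 70 + 5 = 75 cm.
75 cm × 1/2.54 = 29.53 inches.
21/4 = 5.25 sts per in; 29.53 × 5.25 = 155.02 sts.
Nearest multiple of 9 → 153.
35.5 cm = 13.98 inches; × 7.5 = 104.82 → 105 rows.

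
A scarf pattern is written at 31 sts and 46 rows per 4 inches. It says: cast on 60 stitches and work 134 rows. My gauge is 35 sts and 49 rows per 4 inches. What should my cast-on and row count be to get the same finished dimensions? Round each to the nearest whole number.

Stitches: 60 × 35/31 = 67.74 → 68.
Rows: 134 × 49/46 = 142.74 → 143.

Cast on 68 stitches; work 143 rows.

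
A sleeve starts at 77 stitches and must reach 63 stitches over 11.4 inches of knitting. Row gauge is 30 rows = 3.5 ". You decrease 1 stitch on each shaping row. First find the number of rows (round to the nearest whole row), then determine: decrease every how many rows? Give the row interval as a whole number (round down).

Rows = 11.4 × 8.571 = 97.7 → 98 rows.
Stitches to remove: 14 → 14 shaping rows (at 1 st each).
98 / 14 = 7.00 → every 7 rows.

Decrease every 7th row.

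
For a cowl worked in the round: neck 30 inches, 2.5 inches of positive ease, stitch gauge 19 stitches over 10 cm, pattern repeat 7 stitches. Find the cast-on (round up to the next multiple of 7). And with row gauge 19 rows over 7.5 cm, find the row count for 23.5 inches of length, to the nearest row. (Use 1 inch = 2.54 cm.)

Finished = 30 + 2.5 = 32.5 inches.
32.5 inches × 2.54 = 82.55 cm.
19/10 = 1.9 sts per cm; 82.55 × 1.9 = 156.84 sts.
Next multiple of 7 → 161.
23.5 inches = 59.69 cm; × 2.533 = 151.21 → 151 rows.

Cast on 161 stitches; work 151 rows.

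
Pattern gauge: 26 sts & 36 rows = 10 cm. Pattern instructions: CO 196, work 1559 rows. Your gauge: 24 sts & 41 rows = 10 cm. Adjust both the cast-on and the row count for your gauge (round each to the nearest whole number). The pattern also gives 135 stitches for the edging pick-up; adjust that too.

Cast on 181 stitches; work 1776 rows; edging pick-up 125 stitches.

Stitches: 196 × 24/26 = 180.92 → 181.
Rows: 1559 × 41/36 = 1775.53 → 1776.
edging pick-up: 135 × 24/26 = 124.62 → 125.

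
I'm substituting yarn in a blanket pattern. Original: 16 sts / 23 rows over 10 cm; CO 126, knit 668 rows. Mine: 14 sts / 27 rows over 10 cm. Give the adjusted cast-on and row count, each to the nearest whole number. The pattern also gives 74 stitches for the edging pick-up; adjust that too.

Stitches: 126 × 14/16 = 110.25 → 110.
Rows: 668 × 27/23 = 784.17 → 784.
edging pick-up: 74 × 14/16 = 64.75 → 65.

Cast on 110 stitches; work 784 rows; edging pick-up 65 stitches.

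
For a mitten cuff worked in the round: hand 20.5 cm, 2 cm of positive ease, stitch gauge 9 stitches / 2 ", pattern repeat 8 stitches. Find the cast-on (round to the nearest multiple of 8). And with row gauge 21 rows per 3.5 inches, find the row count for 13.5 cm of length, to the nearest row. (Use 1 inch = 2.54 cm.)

Finished = 20.5 + 2 = 22.5 cm.
22.5 cm × 1/2.54 = 8.86 inches.
9/2 = 4.5 sts per in; 8.86 × 4.5 = 39.86 sts.
Nearest multiple of 8 → 40.
13.5 cm = 5.31 inches; × 6 = 31.89 → 32 rows.

Cast on 40 stitches; work 32 rows.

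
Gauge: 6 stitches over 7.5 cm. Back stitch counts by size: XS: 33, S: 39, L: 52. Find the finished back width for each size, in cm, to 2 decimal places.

6/7.5 = 0.8 sts per cm.
XS: 33 / 0.8 = 41.250 → 41.25 cm.
S: 39 / 0.8 = 48.750 → 48.75 cm.
L: 52 / 0.8 = 65.000 → 65.00 cm.

XS 41.25 cm; S 48.75 cm; L 65.00 cm.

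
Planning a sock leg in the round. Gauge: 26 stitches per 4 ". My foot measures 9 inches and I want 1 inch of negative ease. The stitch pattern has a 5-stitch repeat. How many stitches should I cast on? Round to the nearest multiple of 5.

Cast on 50 stitches.

Finished = 9 − 1 = 8 inches.
26 / 4 = 6.5 sts/in.
8 × 6.5 = 52.00 sts.
Nearest multiple of 5: 50.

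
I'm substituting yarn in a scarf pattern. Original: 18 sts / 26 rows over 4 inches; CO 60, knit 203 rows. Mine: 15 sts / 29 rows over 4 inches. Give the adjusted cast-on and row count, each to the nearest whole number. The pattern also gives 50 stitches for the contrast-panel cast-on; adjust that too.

Cast on 50 stitches; work 226 rows; contrast-panel cast-on 42 stitches.

Stitches: 60 × 15/18 = 50.00 → 50.
Rows: 203 × 29/26 = 226.42 → 226.
contrast-panel cast-on: 50 × 15/18 = 41.67 → 42.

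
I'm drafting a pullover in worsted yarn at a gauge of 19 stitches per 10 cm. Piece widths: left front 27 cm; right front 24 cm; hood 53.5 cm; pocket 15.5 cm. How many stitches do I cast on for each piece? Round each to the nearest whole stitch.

left front 51; right front 46; hood 102; pocket 29.

Rate = 19/10 = 1.9 sts per cm.
left front: 27 × 1.9 = 51.30 → 51.
right front: 24 × 1.9 = 45.60 → 46.
hood: 53.5 × 1.9 = 101.65 → 102.
pocket: 15.5 × 1.9 = 29.45 → 29.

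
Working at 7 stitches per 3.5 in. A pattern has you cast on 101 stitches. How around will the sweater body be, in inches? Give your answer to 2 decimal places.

7 stitches / 3.5 inch = 2 stitches per inch.
101 / 2 = 50.500 inches.

50.50 inches.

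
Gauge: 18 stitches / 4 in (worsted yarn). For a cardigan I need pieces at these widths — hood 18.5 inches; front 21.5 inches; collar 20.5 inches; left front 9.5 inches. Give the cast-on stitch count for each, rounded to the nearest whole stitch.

hood 83; front 97; collar 92; left front 43.

Rate = 18/4 = 4.5 sts per in.
hood: 18.5 × 4.5 = 83.25 → 83.
front: 21.5 × 4.5 = 96.75 → 97.
collar: 20.5 × 4.5 = 92.25 → 92.
left front: 9.5 × 4.5 = 42.75 → 43.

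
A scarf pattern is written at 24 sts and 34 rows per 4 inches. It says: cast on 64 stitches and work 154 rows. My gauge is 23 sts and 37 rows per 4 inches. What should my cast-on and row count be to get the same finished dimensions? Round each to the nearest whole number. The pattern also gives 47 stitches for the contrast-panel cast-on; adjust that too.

Cast on 61 stitches; work 168 rows; contrast-panel cast-on 45 stitches.

Stitches: 64 × 23/24 = 61.33 → 61.
Rows: 154 × 37/34 = 167.59 → 168.
contrast-panel cast-on: 47 × 23/24 = 45.04 → 45.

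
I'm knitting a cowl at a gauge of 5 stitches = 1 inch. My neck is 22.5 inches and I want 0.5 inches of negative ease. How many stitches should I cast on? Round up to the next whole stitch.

CO 110 sts.

Finished = 22.5 − 0.5 = 22 in.
5 / 1 = 5 sts per inch.
22.00 × 5 = 110.00 sts.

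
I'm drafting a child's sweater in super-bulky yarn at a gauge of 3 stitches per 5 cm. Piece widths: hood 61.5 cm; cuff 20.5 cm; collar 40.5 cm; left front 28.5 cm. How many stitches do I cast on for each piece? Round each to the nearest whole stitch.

hood 37; cuff 12; collar 24; left front 17.

Rate = 3/5 = 0.6 sts per cm.
hood: 61.5 × 0.6 = 36.90 → 37.
cuff: 20.5 × 0.6 = 12.30 → 12.
collar: 40.5 × 0.6 = 24.30 → 24.
left front: 28.5 × 0.6 = 17.10 → 17.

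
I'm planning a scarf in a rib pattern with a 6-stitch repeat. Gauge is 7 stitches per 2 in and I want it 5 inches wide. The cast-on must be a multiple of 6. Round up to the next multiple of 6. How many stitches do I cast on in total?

7 / 2 = 3.5 sts per inch.
5 × 3.5 = 17.50 sts.
Next multiple of 6: 18.

18 stitches.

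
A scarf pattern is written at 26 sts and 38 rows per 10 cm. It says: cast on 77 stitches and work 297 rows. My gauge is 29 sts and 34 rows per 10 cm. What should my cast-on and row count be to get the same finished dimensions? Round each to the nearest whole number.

Cast on 86 stitches; work 266 rows.

Stitches: 77 × 29/26 = 85.88 → 86.
Rows: 297 × 34/38 = 265.74 → 266.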